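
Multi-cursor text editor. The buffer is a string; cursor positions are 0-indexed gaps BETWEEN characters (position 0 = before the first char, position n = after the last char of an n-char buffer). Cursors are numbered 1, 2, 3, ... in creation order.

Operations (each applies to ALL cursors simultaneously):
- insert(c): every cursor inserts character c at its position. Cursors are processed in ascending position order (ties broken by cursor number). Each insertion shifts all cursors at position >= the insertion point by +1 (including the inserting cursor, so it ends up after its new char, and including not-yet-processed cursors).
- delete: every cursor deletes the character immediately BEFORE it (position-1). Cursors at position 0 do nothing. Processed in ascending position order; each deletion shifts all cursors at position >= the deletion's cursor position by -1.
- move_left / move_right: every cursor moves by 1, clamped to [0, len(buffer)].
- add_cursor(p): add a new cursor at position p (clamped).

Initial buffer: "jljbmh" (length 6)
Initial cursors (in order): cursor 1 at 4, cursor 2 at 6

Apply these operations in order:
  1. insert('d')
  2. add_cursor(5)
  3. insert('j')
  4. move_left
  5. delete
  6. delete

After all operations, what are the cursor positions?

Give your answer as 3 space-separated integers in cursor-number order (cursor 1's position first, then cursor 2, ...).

Answer: 2 4 2

Derivation:
After op 1 (insert('d')): buffer="jljbdmhd" (len 8), cursors c1@5 c2@8, authorship ....1..2
After op 2 (add_cursor(5)): buffer="jljbdmhd" (len 8), cursors c1@5 c3@5 c2@8, authorship ....1..2
After op 3 (insert('j')): buffer="jljbdjjmhdj" (len 11), cursors c1@7 c3@7 c2@11, authorship ....113..22
After op 4 (move_left): buffer="jljbdjjmhdj" (len 11), cursors c1@6 c3@6 c2@10, authorship ....113..22
After op 5 (delete): buffer="jljbjmhj" (len 8), cursors c1@4 c3@4 c2@7, authorship ....3..2
After op 6 (delete): buffer="jljmj" (len 5), cursors c1@2 c3@2 c2@4, authorship ..3.2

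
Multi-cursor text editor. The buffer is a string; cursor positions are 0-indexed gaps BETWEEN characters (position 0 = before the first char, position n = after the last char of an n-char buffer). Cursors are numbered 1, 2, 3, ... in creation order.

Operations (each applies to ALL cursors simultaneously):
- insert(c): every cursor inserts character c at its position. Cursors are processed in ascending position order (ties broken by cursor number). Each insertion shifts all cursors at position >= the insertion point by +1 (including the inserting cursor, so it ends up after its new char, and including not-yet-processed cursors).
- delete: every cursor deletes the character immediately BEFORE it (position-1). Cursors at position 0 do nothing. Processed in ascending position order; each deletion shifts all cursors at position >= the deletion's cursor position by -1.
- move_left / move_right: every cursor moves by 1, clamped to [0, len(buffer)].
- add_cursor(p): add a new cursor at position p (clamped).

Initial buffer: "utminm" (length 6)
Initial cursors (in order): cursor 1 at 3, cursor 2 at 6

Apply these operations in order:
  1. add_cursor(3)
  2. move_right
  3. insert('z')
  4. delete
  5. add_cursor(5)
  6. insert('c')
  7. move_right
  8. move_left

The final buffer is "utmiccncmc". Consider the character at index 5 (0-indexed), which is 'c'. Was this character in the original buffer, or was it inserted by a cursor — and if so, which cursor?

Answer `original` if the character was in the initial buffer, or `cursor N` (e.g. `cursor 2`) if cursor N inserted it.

Answer: cursor 3

Derivation:
After op 1 (add_cursor(3)): buffer="utminm" (len 6), cursors c1@3 c3@3 c2@6, authorship ......
After op 2 (move_right): buffer="utminm" (len 6), cursors c1@4 c3@4 c2@6, authorship ......
After op 3 (insert('z')): buffer="utmizznmz" (len 9), cursors c1@6 c3@6 c2@9, authorship ....13..2
After op 4 (delete): buffer="utminm" (len 6), cursors c1@4 c3@4 c2@6, authorship ......
After op 5 (add_cursor(5)): buffer="utminm" (len 6), cursors c1@4 c3@4 c4@5 c2@6, authorship ......
After op 6 (insert('c')): buffer="utmiccncmc" (len 10), cursors c1@6 c3@6 c4@8 c2@10, authorship ....13.4.2
After op 7 (move_right): buffer="utmiccncmc" (len 10), cursors c1@7 c3@7 c4@9 c2@10, authorship ....13.4.2
After op 8 (move_left): buffer="utmiccncmc" (len 10), cursors c1@6 c3@6 c4@8 c2@9, authorship ....13.4.2
Authorship (.=original, N=cursor N): . . . . 1 3 . 4 . 2
Index 5: author = 3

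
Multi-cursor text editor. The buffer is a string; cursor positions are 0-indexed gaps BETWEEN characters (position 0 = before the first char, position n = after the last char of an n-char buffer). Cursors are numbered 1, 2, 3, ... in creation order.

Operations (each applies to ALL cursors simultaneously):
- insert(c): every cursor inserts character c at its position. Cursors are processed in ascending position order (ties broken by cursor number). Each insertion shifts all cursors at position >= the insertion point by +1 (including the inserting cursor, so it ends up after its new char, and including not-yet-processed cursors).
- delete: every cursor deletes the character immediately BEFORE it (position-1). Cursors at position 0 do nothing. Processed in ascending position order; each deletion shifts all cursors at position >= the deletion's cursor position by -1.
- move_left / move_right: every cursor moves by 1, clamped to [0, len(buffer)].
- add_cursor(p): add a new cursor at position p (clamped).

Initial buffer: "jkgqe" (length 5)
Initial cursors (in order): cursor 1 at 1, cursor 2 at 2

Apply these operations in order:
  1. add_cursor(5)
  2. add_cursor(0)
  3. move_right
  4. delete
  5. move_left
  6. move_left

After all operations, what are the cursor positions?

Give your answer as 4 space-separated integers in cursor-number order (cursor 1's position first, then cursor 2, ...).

After op 1 (add_cursor(5)): buffer="jkgqe" (len 5), cursors c1@1 c2@2 c3@5, authorship .....
After op 2 (add_cursor(0)): buffer="jkgqe" (len 5), cursors c4@0 c1@1 c2@2 c3@5, authorship .....
After op 3 (move_right): buffer="jkgqe" (len 5), cursors c4@1 c1@2 c2@3 c3@5, authorship .....
After op 4 (delete): buffer="q" (len 1), cursors c1@0 c2@0 c4@0 c3@1, authorship .
After op 5 (move_left): buffer="q" (len 1), cursors c1@0 c2@0 c3@0 c4@0, authorship .
After op 6 (move_left): buffer="q" (len 1), cursors c1@0 c2@0 c3@0 c4@0, authorship .

Answer: 0 0 0 0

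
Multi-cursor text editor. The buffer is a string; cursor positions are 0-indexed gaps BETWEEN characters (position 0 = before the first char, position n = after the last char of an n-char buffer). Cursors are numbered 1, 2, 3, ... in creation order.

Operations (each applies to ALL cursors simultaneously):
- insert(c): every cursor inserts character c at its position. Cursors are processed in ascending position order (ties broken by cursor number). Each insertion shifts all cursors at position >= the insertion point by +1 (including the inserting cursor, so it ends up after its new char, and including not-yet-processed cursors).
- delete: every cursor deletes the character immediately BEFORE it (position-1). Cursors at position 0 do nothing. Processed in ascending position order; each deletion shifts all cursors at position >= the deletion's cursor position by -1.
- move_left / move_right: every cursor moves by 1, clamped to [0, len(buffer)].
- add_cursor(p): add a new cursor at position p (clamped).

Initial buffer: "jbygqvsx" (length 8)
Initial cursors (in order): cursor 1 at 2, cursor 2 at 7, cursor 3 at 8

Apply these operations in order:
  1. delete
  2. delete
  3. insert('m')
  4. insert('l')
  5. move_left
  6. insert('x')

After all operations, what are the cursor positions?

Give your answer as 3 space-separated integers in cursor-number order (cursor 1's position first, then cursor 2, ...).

After op 1 (delete): buffer="jygqv" (len 5), cursors c1@1 c2@5 c3@5, authorship .....
After op 2 (delete): buffer="yg" (len 2), cursors c1@0 c2@2 c3@2, authorship ..
After op 3 (insert('m')): buffer="mygmm" (len 5), cursors c1@1 c2@5 c3@5, authorship 1..23
After op 4 (insert('l')): buffer="mlygmmll" (len 8), cursors c1@2 c2@8 c3@8, authorship 11..2323
After op 5 (move_left): buffer="mlygmmll" (len 8), cursors c1@1 c2@7 c3@7, authorship 11..2323
After op 6 (insert('x')): buffer="mxlygmmlxxl" (len 11), cursors c1@2 c2@10 c3@10, authorship 111..232233

Answer: 2 10 10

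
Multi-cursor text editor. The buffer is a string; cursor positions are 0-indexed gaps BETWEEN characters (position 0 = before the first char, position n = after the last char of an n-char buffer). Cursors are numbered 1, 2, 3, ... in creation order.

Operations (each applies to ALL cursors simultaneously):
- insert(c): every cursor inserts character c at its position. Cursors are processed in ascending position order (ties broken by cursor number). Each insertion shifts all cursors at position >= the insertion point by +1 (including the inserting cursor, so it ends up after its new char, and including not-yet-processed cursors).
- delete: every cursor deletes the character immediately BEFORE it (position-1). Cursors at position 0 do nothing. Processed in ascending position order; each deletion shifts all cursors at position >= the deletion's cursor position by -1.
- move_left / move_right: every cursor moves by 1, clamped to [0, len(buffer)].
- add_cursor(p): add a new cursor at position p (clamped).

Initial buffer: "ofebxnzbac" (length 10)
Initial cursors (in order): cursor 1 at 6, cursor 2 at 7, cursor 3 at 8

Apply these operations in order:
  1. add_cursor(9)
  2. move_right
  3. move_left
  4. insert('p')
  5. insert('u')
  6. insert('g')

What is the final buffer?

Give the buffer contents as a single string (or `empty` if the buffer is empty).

After op 1 (add_cursor(9)): buffer="ofebxnzbac" (len 10), cursors c1@6 c2@7 c3@8 c4@9, authorship ..........
After op 2 (move_right): buffer="ofebxnzbac" (len 10), cursors c1@7 c2@8 c3@9 c4@10, authorship ..........
After op 3 (move_left): buffer="ofebxnzbac" (len 10), cursors c1@6 c2@7 c3@8 c4@9, authorship ..........
After op 4 (insert('p')): buffer="ofebxnpzpbpapc" (len 14), cursors c1@7 c2@9 c3@11 c4@13, authorship ......1.2.3.4.
After op 5 (insert('u')): buffer="ofebxnpuzpubpuapuc" (len 18), cursors c1@8 c2@11 c3@14 c4@17, authorship ......11.22.33.44.
After op 6 (insert('g')): buffer="ofebxnpugzpugbpugapugc" (len 22), cursors c1@9 c2@13 c3@17 c4@21, authorship ......111.222.333.444.

Answer: ofebxnpugzpugbpugapugc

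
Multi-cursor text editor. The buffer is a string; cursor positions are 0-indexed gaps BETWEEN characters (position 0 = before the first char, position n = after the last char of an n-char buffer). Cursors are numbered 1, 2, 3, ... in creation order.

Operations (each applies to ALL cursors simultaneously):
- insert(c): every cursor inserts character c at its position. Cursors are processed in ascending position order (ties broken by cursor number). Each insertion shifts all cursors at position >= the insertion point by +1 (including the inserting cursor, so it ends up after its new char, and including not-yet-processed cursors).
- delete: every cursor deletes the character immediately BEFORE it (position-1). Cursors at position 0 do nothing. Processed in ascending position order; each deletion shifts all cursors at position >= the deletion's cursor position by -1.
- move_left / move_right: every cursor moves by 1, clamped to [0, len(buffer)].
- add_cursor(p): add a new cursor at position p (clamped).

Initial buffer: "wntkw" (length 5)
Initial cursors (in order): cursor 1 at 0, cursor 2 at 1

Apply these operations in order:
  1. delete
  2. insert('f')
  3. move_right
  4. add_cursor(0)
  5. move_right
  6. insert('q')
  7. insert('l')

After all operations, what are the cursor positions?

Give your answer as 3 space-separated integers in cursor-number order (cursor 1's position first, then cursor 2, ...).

Answer: 10 10 3

Derivation:
After op 1 (delete): buffer="ntkw" (len 4), cursors c1@0 c2@0, authorship ....
After op 2 (insert('f')): buffer="ffntkw" (len 6), cursors c1@2 c2@2, authorship 12....
After op 3 (move_right): buffer="ffntkw" (len 6), cursors c1@3 c2@3, authorship 12....
After op 4 (add_cursor(0)): buffer="ffntkw" (len 6), cursors c3@0 c1@3 c2@3, authorship 12....
After op 5 (move_right): buffer="ffntkw" (len 6), cursors c3@1 c1@4 c2@4, authorship 12....
After op 6 (insert('q')): buffer="fqfntqqkw" (len 9), cursors c3@2 c1@7 c2@7, authorship 132..12..
After op 7 (insert('l')): buffer="fqlfntqqllkw" (len 12), cursors c3@3 c1@10 c2@10, authorship 1332..1212..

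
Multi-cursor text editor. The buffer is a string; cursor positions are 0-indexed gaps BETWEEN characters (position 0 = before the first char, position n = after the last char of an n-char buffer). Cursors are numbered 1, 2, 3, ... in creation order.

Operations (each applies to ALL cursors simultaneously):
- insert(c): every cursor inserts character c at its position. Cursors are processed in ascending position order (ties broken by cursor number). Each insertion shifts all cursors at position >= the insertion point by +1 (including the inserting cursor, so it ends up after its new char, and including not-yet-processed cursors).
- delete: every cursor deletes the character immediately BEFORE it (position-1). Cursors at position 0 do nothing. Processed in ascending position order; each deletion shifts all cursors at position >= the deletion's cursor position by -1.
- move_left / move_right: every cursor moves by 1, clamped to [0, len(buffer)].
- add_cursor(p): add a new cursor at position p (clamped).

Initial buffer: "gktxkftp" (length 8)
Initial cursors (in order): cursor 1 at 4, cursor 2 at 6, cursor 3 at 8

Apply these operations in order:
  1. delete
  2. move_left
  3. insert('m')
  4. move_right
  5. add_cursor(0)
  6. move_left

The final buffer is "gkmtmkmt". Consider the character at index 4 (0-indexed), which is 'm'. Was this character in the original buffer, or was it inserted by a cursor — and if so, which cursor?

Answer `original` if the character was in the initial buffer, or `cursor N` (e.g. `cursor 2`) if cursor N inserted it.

After op 1 (delete): buffer="gktkt" (len 5), cursors c1@3 c2@4 c3@5, authorship .....
After op 2 (move_left): buffer="gktkt" (len 5), cursors c1@2 c2@3 c3@4, authorship .....
After op 3 (insert('m')): buffer="gkmtmkmt" (len 8), cursors c1@3 c2@5 c3@7, authorship ..1.2.3.
After op 4 (move_right): buffer="gkmtmkmt" (len 8), cursors c1@4 c2@6 c3@8, authorship ..1.2.3.
After op 5 (add_cursor(0)): buffer="gkmtmkmt" (len 8), cursors c4@0 c1@4 c2@6 c3@8, authorship ..1.2.3.
After op 6 (move_left): buffer="gkmtmkmt" (len 8), cursors c4@0 c1@3 c2@5 c3@7, authorship ..1.2.3.
Authorship (.=original, N=cursor N): . . 1 . 2 . 3 .
Index 4: author = 2

Answer: cursor 2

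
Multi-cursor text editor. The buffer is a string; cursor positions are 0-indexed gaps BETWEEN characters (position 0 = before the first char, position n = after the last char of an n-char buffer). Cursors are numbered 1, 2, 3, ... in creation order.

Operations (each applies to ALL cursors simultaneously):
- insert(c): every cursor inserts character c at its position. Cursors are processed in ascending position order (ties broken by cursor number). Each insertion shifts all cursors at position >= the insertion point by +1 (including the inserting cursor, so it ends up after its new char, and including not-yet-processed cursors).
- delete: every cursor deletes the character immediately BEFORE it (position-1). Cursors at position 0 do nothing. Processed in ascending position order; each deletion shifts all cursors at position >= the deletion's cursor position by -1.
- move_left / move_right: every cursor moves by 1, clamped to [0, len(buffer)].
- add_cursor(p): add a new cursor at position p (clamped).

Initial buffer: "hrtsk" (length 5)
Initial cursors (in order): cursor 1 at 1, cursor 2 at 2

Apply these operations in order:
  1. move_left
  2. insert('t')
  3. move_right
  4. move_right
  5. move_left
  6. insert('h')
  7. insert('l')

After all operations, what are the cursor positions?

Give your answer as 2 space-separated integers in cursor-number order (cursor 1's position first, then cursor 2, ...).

Answer: 4 8

Derivation:
After op 1 (move_left): buffer="hrtsk" (len 5), cursors c1@0 c2@1, authorship .....
After op 2 (insert('t')): buffer="thtrtsk" (len 7), cursors c1@1 c2@3, authorship 1.2....
After op 3 (move_right): buffer="thtrtsk" (len 7), cursors c1@2 c2@4, authorship 1.2....
After op 4 (move_right): buffer="thtrtsk" (len 7), cursors c1@3 c2@5, authorship 1.2....
After op 5 (move_left): buffer="thtrtsk" (len 7), cursors c1@2 c2@4, authorship 1.2....
After op 6 (insert('h')): buffer="thhtrhtsk" (len 9), cursors c1@3 c2@6, authorship 1.12.2...
After op 7 (insert('l')): buffer="thhltrhltsk" (len 11), cursors c1@4 c2@8, authorship 1.112.22...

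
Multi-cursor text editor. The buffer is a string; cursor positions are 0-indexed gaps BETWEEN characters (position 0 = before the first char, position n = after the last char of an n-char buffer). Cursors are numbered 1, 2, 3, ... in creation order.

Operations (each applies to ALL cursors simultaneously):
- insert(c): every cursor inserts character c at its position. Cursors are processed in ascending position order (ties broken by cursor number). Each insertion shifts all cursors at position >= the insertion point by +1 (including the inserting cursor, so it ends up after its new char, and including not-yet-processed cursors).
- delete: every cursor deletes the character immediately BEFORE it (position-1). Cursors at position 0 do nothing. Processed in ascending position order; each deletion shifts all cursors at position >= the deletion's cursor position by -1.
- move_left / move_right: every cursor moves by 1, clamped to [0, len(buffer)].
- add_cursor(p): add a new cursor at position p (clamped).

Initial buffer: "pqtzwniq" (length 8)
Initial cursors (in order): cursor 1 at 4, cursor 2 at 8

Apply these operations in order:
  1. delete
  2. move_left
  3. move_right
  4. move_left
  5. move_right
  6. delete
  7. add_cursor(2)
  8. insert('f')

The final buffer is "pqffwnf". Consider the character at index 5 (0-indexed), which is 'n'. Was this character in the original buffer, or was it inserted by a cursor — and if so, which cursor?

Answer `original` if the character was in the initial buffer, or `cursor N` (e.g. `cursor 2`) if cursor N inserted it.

Answer: original

Derivation:
After op 1 (delete): buffer="pqtwni" (len 6), cursors c1@3 c2@6, authorship ......
After op 2 (move_left): buffer="pqtwni" (len 6), cursors c1@2 c2@5, authorship ......
After op 3 (move_right): buffer="pqtwni" (len 6), cursors c1@3 c2@6, authorship ......
After op 4 (move_left): buffer="pqtwni" (len 6), cursors c1@2 c2@5, authorship ......
After op 5 (move_right): buffer="pqtwni" (len 6), cursors c1@3 c2@6, authorship ......
After op 6 (delete): buffer="pqwn" (len 4), cursors c1@2 c2@4, authorship ....
After op 7 (add_cursor(2)): buffer="pqwn" (len 4), cursors c1@2 c3@2 c2@4, authorship ....
After op 8 (insert('f')): buffer="pqffwnf" (len 7), cursors c1@4 c3@4 c2@7, authorship ..13..2
Authorship (.=original, N=cursor N): . . 1 3 . . 2
Index 5: author = original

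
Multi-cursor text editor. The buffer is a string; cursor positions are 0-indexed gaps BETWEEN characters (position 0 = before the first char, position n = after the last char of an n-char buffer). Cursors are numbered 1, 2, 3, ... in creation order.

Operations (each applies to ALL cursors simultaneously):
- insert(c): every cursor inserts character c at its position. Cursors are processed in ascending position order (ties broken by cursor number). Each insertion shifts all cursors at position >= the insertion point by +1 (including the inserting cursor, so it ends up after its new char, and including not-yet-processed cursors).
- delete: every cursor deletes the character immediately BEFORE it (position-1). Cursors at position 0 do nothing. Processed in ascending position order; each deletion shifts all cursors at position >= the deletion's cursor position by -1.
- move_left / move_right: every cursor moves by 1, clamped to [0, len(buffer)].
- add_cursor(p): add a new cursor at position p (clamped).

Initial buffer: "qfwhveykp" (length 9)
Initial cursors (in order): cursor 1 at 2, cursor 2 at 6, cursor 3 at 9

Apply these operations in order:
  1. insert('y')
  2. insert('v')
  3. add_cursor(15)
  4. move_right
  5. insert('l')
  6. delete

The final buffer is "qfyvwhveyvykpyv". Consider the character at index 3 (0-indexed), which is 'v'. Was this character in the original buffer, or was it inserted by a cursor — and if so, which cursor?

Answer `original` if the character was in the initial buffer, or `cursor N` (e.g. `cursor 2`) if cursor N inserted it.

After op 1 (insert('y')): buffer="qfywhveyykpy" (len 12), cursors c1@3 c2@8 c3@12, authorship ..1....2...3
After op 2 (insert('v')): buffer="qfyvwhveyvykpyv" (len 15), cursors c1@4 c2@10 c3@15, authorship ..11....22...33
After op 3 (add_cursor(15)): buffer="qfyvwhveyvykpyv" (len 15), cursors c1@4 c2@10 c3@15 c4@15, authorship ..11....22...33
After op 4 (move_right): buffer="qfyvwhveyvykpyv" (len 15), cursors c1@5 c2@11 c3@15 c4@15, authorship ..11....22...33
After op 5 (insert('l')): buffer="qfyvwlhveyvylkpyvll" (len 19), cursors c1@6 c2@13 c3@19 c4@19, authorship ..11.1...22.2..3334
After op 6 (delete): buffer="qfyvwhveyvykpyv" (len 15), cursors c1@5 c2@11 c3@15 c4@15, authorship ..11....22...33
Authorship (.=original, N=cursor N): . . 1 1 . . . . 2 2 . . . 3 3
Index 3: author = 1

Answer: cursor 1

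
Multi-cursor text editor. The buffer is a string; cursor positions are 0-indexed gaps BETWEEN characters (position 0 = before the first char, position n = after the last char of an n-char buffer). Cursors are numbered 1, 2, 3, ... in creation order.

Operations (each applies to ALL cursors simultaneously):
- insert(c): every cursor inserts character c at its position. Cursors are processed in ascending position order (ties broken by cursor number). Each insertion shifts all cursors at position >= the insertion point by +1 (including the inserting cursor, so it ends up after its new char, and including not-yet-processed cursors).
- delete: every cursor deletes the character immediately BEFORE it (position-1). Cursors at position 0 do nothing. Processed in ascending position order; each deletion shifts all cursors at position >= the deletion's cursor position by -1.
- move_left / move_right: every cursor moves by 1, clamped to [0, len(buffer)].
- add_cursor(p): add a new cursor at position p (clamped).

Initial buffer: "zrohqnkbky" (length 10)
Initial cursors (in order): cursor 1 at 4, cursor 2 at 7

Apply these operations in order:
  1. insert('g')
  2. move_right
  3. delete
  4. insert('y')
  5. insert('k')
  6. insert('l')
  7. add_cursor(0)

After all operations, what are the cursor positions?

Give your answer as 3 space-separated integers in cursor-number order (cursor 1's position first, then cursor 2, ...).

Answer: 8 14 0

Derivation:
After op 1 (insert('g')): buffer="zrohgqnkgbky" (len 12), cursors c1@5 c2@9, authorship ....1...2...
After op 2 (move_right): buffer="zrohgqnkgbky" (len 12), cursors c1@6 c2@10, authorship ....1...2...
After op 3 (delete): buffer="zrohgnkgky" (len 10), cursors c1@5 c2@8, authorship ....1..2..
After op 4 (insert('y')): buffer="zrohgynkgyky" (len 12), cursors c1@6 c2@10, authorship ....11..22..
After op 5 (insert('k')): buffer="zrohgyknkgykky" (len 14), cursors c1@7 c2@12, authorship ....111..222..
After op 6 (insert('l')): buffer="zrohgyklnkgyklky" (len 16), cursors c1@8 c2@14, authorship ....1111..2222..
After op 7 (add_cursor(0)): buffer="zrohgyklnkgyklky" (len 16), cursors c3@0 c1@8 c2@14, authorship ....1111..2222..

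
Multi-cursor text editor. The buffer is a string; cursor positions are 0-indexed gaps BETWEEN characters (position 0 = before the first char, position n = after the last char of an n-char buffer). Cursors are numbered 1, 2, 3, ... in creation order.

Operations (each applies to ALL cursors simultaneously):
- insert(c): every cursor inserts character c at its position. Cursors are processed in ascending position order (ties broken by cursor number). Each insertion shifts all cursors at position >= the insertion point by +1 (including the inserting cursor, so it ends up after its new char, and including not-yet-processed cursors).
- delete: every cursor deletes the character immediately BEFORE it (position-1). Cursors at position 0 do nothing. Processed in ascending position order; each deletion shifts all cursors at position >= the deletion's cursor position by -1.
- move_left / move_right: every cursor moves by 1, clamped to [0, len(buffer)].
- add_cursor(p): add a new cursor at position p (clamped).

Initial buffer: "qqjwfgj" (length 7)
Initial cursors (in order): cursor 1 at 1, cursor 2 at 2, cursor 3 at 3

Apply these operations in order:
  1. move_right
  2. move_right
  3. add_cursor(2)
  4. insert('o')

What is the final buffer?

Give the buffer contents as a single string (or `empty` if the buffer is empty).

After op 1 (move_right): buffer="qqjwfgj" (len 7), cursors c1@2 c2@3 c3@4, authorship .......
After op 2 (move_right): buffer="qqjwfgj" (len 7), cursors c1@3 c2@4 c3@5, authorship .......
After op 3 (add_cursor(2)): buffer="qqjwfgj" (len 7), cursors c4@2 c1@3 c2@4 c3@5, authorship .......
After op 4 (insert('o')): buffer="qqojowofogj" (len 11), cursors c4@3 c1@5 c2@7 c3@9, authorship ..4.1.2.3..

Answer: qqojowofogj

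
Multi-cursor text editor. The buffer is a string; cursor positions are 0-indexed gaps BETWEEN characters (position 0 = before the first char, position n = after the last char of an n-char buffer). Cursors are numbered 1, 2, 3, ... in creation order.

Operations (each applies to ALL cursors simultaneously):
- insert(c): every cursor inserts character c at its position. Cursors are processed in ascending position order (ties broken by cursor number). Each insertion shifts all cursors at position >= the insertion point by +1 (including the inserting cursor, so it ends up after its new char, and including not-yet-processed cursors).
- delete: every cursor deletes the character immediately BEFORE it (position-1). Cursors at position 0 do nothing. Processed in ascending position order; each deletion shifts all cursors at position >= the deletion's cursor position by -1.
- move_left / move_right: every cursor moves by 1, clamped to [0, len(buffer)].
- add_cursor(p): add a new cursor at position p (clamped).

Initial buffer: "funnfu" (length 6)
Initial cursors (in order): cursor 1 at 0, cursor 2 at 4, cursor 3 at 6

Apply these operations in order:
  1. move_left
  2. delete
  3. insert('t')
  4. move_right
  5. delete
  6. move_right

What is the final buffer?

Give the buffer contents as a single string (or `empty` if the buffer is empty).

After op 1 (move_left): buffer="funnfu" (len 6), cursors c1@0 c2@3 c3@5, authorship ......
After op 2 (delete): buffer="funu" (len 4), cursors c1@0 c2@2 c3@3, authorship ....
After op 3 (insert('t')): buffer="tfutntu" (len 7), cursors c1@1 c2@4 c3@6, authorship 1..2.3.
After op 4 (move_right): buffer="tfutntu" (len 7), cursors c1@2 c2@5 c3@7, authorship 1..2.3.
After op 5 (delete): buffer="tutt" (len 4), cursors c1@1 c2@3 c3@4, authorship 1.23
After op 6 (move_right): buffer="tutt" (len 4), cursors c1@2 c2@4 c3@4, authorship 1.23

Answer: tutt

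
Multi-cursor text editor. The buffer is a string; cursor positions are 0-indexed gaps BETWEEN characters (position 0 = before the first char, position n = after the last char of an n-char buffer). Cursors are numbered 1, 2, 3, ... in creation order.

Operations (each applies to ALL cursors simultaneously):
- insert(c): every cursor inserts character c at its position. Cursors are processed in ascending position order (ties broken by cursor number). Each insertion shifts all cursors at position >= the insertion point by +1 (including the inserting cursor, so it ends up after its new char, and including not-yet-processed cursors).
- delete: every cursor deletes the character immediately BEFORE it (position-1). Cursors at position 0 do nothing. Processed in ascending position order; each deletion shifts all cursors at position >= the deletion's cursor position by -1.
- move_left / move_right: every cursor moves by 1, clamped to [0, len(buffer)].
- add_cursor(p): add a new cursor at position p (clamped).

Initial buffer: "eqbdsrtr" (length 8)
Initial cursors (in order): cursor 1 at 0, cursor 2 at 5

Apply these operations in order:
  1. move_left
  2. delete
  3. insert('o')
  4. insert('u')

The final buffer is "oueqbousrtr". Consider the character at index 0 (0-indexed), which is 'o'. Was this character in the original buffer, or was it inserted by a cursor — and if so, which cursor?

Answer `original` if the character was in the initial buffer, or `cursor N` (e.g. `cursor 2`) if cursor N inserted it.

After op 1 (move_left): buffer="eqbdsrtr" (len 8), cursors c1@0 c2@4, authorship ........
After op 2 (delete): buffer="eqbsrtr" (len 7), cursors c1@0 c2@3, authorship .......
After op 3 (insert('o')): buffer="oeqbosrtr" (len 9), cursors c1@1 c2@5, authorship 1...2....
After op 4 (insert('u')): buffer="oueqbousrtr" (len 11), cursors c1@2 c2@7, authorship 11...22....
Authorship (.=original, N=cursor N): 1 1 . . . 2 2 . . . .
Index 0: author = 1

Answer: cursor 1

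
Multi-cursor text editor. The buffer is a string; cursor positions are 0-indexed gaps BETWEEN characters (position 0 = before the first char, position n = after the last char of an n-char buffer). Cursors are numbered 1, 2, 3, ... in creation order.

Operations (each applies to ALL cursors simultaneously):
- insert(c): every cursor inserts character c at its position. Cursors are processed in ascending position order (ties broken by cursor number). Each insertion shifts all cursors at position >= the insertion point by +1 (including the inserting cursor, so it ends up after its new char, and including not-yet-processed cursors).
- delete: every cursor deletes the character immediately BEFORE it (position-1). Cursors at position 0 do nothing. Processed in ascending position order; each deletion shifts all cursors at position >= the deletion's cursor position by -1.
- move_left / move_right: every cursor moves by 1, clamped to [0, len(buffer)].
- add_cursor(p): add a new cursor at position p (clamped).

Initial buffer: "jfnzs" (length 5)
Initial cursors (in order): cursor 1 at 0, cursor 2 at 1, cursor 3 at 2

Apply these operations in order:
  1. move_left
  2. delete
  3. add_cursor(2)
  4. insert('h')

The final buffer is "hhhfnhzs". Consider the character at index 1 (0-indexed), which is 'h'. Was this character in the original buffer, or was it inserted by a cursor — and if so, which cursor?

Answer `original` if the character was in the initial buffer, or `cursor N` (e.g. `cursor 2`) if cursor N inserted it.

After op 1 (move_left): buffer="jfnzs" (len 5), cursors c1@0 c2@0 c3@1, authorship .....
After op 2 (delete): buffer="fnzs" (len 4), cursors c1@0 c2@0 c3@0, authorship ....
After op 3 (add_cursor(2)): buffer="fnzs" (len 4), cursors c1@0 c2@0 c3@0 c4@2, authorship ....
After op 4 (insert('h')): buffer="hhhfnhzs" (len 8), cursors c1@3 c2@3 c3@3 c4@6, authorship 123..4..
Authorship (.=original, N=cursor N): 1 2 3 . . 4 . .
Index 1: author = 2

Answer: cursor 2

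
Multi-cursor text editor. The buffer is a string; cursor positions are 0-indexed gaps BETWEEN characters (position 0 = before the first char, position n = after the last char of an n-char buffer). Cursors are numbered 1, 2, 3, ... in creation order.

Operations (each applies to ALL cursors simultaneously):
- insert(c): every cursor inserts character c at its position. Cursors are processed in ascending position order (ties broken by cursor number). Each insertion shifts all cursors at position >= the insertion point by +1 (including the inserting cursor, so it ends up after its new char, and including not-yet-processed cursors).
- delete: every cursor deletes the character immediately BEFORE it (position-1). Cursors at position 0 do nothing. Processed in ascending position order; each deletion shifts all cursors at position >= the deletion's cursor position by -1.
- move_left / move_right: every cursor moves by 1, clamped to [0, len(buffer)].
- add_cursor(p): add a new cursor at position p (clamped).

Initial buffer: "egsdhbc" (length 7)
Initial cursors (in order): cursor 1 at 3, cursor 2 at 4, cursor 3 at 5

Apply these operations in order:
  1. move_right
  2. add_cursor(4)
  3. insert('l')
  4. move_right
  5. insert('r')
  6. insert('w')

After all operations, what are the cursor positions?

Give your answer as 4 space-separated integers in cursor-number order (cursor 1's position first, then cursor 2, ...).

Answer: 11 15 19 11

Derivation:
After op 1 (move_right): buffer="egsdhbc" (len 7), cursors c1@4 c2@5 c3@6, authorship .......
After op 2 (add_cursor(4)): buffer="egsdhbc" (len 7), cursors c1@4 c4@4 c2@5 c3@6, authorship .......
After op 3 (insert('l')): buffer="egsdllhlblc" (len 11), cursors c1@6 c4@6 c2@8 c3@10, authorship ....14.2.3.
After op 4 (move_right): buffer="egsdllhlblc" (len 11), cursors c1@7 c4@7 c2@9 c3@11, authorship ....14.2.3.
After op 5 (insert('r')): buffer="egsdllhrrlbrlcr" (len 15), cursors c1@9 c4@9 c2@12 c3@15, authorship ....14.142.23.3
After op 6 (insert('w')): buffer="egsdllhrrwwlbrwlcrw" (len 19), cursors c1@11 c4@11 c2@15 c3@19, authorship ....14.14142.223.33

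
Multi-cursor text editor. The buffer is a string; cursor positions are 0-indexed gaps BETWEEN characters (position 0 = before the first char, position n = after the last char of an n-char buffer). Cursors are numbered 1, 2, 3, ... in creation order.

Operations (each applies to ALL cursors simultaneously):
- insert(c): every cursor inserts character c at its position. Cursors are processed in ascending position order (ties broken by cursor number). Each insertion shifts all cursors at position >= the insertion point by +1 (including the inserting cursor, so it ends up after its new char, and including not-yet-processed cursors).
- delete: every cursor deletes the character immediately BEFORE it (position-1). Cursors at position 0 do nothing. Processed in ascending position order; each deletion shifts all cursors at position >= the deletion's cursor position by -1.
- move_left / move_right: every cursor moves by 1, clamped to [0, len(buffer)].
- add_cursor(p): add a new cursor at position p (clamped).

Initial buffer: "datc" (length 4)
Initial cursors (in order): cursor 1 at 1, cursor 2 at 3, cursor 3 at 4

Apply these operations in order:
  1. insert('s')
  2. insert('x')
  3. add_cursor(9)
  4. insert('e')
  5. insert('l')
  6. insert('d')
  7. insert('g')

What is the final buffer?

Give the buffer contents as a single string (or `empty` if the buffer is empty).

Answer: dsxeldgatsxeldgcseldgxeldg

Derivation:
After op 1 (insert('s')): buffer="dsatscs" (len 7), cursors c1@2 c2@5 c3@7, authorship .1..2.3
After op 2 (insert('x')): buffer="dsxatsxcsx" (len 10), cursors c1@3 c2@7 c3@10, authorship .11..22.33
After op 3 (add_cursor(9)): buffer="dsxatsxcsx" (len 10), cursors c1@3 c2@7 c4@9 c3@10, authorship .11..22.33
After op 4 (insert('e')): buffer="dsxeatsxecsexe" (len 14), cursors c1@4 c2@9 c4@12 c3@14, authorship .111..222.3433
After op 5 (insert('l')): buffer="dsxelatsxelcselxel" (len 18), cursors c1@5 c2@11 c4@15 c3@18, authorship .1111..2222.344333
After op 6 (insert('d')): buffer="dsxeldatsxeldcseldxeld" (len 22), cursors c1@6 c2@13 c4@18 c3@22, authorship .11111..22222.34443333
After op 7 (insert('g')): buffer="dsxeldgatsxeldgcseldgxeldg" (len 26), cursors c1@7 c2@15 c4@21 c3@26, authorship .111111..222222.3444433333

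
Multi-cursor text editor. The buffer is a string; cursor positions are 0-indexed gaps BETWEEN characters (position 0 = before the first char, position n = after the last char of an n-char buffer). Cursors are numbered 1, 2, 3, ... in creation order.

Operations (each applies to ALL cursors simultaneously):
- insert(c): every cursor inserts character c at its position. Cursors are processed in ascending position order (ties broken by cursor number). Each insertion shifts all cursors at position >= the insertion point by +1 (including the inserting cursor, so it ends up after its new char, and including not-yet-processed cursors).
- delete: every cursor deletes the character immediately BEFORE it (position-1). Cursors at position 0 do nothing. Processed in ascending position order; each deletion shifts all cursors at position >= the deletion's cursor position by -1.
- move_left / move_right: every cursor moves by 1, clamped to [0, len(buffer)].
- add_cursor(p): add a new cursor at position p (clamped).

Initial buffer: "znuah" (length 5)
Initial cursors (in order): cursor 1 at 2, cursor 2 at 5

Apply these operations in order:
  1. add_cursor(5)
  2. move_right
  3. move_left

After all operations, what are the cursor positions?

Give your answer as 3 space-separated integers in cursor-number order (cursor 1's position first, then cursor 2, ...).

Answer: 2 4 4

Derivation:
After op 1 (add_cursor(5)): buffer="znuah" (len 5), cursors c1@2 c2@5 c3@5, authorship .....
After op 2 (move_right): buffer="znuah" (len 5), cursors c1@3 c2@5 c3@5, authorship .....
After op 3 (move_left): buffer="znuah" (len 5), cursors c1@2 c2@4 c3@4, authorship .....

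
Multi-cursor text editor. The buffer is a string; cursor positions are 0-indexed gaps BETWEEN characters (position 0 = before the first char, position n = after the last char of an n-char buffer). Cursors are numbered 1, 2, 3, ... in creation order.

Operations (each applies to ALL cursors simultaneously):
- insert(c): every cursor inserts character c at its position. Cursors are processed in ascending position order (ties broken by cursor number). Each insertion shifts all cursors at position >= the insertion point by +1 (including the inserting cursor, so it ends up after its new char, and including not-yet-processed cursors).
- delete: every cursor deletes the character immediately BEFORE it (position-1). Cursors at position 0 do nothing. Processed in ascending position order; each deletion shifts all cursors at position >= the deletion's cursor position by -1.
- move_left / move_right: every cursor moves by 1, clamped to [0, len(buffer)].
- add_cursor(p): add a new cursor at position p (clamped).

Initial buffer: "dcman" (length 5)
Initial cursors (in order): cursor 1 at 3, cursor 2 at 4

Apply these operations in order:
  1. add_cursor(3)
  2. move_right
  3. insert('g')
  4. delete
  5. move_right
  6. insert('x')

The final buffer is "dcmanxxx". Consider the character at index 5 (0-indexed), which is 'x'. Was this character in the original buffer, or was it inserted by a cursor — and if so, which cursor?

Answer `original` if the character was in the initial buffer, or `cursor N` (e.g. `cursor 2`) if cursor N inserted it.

After op 1 (add_cursor(3)): buffer="dcman" (len 5), cursors c1@3 c3@3 c2@4, authorship .....
After op 2 (move_right): buffer="dcman" (len 5), cursors c1@4 c3@4 c2@5, authorship .....
After op 3 (insert('g')): buffer="dcmaggng" (len 8), cursors c1@6 c3@6 c2@8, authorship ....13.2
After op 4 (delete): buffer="dcman" (len 5), cursors c1@4 c3@4 c2@5, authorship .....
After op 5 (move_right): buffer="dcman" (len 5), cursors c1@5 c2@5 c3@5, authorship .....
After op 6 (insert('x')): buffer="dcmanxxx" (len 8), cursors c1@8 c2@8 c3@8, authorship .....123
Authorship (.=original, N=cursor N): . . . . . 1 2 3
Index 5: author = 1

Answer: cursor 1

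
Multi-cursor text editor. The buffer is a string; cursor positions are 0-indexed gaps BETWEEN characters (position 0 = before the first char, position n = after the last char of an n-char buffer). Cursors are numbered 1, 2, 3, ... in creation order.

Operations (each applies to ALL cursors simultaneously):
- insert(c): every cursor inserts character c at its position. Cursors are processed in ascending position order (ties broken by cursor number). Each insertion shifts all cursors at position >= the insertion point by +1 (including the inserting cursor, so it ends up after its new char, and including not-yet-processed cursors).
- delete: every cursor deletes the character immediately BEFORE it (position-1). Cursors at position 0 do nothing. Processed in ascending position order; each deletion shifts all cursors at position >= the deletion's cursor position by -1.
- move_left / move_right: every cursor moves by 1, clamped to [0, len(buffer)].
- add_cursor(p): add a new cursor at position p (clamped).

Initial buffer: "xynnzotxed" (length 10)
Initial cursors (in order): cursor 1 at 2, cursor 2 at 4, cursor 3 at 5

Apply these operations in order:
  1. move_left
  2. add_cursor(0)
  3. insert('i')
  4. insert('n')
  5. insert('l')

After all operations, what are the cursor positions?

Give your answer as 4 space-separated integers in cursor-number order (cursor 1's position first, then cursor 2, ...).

After op 1 (move_left): buffer="xynnzotxed" (len 10), cursors c1@1 c2@3 c3@4, authorship ..........
After op 2 (add_cursor(0)): buffer="xynnzotxed" (len 10), cursors c4@0 c1@1 c2@3 c3@4, authorship ..........
After op 3 (insert('i')): buffer="ixiyninizotxed" (len 14), cursors c4@1 c1@3 c2@6 c3@8, authorship 4.1..2.3......
After op 4 (insert('n')): buffer="inxinyninninzotxed" (len 18), cursors c4@2 c1@5 c2@9 c3@12, authorship 44.11..22.33......
After op 5 (insert('l')): buffer="inlxinlyninlninlzotxed" (len 22), cursors c4@3 c1@7 c2@12 c3@16, authorship 444.111..222.333......

Answer: 7 12 16 3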